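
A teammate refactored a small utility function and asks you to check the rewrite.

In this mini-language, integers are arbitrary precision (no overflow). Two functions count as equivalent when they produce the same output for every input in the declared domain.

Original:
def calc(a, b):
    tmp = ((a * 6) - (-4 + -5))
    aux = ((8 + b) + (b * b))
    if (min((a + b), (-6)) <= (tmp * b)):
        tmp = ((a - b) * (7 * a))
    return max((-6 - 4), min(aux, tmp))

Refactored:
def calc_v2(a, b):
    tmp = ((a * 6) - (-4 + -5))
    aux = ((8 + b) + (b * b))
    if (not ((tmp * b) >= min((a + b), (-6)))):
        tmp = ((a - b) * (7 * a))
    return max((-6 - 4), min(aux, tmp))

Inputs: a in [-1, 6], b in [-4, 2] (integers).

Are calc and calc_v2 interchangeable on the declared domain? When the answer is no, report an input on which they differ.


These are not equivalent — on a=-1, b=-4 the outputs split (3 vs -10).
calc: tmp=3, then aux=20, then (min((a + b), (-6)) <= (tmp * b)) is false, then returns 3
calc_v2: tmp=3, then aux=20, then (not ((tmp * b) >= min((a + b), (-6)))) is true, then tmp=-21, then returns -10
verdict: not equivalent; witness: a=-1, b=-4


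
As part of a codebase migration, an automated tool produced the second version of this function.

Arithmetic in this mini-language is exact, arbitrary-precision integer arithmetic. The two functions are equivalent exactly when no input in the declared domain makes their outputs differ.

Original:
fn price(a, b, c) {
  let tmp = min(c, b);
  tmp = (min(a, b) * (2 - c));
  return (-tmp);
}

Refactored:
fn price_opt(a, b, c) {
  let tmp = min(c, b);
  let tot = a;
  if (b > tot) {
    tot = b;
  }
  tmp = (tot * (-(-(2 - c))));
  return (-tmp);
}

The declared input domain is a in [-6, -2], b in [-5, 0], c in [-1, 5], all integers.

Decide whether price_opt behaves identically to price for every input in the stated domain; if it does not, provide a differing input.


Consider the input a=-6, b=-5, c=-1.
price: tmp := -5 | tmp := -18 | result 18
price_opt: tmp := -5 | tot := -6 | (b > tot): true | tot := -5 | tmp := -15 | result 15
18 and 15 differ, so these are not the same function on this domain.
verdict: not equivalent; witness: a=-6, b=-5, c=-1


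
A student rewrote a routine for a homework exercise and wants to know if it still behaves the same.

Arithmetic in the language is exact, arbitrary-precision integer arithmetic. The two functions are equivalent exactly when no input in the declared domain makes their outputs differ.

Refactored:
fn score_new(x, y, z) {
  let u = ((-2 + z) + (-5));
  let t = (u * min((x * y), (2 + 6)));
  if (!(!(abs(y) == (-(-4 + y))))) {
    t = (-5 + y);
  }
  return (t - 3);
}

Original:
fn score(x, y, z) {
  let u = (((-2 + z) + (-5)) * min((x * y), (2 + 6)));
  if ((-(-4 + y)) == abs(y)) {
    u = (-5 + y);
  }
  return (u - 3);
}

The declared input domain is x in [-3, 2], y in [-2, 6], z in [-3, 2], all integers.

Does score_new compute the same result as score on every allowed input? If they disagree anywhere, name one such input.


The two are interchangeable: statement counts differ, plus local variable names differ, plus boolean connective usage differs, and every declared input agrees.
As a probe, take x=0, y=2, z=2: score runs u = 0; ((-(-4 + y)) == abs(y)) -> true; u = -3; return -6; score_new runs u = -5; t = 0; (!(!(abs(y) == (-(-4 + y))))) -> true; t = -3; return -6; both end at -6.
Every one of the 324 inputs gives matching results.
verdict: equivalent


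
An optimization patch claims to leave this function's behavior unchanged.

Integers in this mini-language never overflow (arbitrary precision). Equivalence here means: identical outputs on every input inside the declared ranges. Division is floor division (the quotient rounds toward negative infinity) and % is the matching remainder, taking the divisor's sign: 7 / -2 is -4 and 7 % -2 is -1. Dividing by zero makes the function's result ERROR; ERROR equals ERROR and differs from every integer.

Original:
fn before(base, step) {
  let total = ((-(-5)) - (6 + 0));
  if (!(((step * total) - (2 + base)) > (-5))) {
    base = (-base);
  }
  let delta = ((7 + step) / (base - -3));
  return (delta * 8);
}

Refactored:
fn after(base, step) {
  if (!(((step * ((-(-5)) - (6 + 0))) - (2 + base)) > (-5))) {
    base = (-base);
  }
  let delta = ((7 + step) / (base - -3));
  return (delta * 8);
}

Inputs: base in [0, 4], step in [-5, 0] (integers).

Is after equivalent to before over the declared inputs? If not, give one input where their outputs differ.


This is a faithful refactor — statement counts differ; also local variable names differ, but the computed results match everywhere.
One worked example (base=1, step=-1) — before: total = -1; (!(((step * total) - (2 + base)) > (-5))) -> false; delta = 1; return 8; after: (!(((step * ((-(-5)) - (6 + 0))) - (2 + base)) > (-5))) -> false; delta = 1; return 8; agreement on 8.
Sweeping the whole domain (30 inputs) finds no disagreement.
verdict: equivalent


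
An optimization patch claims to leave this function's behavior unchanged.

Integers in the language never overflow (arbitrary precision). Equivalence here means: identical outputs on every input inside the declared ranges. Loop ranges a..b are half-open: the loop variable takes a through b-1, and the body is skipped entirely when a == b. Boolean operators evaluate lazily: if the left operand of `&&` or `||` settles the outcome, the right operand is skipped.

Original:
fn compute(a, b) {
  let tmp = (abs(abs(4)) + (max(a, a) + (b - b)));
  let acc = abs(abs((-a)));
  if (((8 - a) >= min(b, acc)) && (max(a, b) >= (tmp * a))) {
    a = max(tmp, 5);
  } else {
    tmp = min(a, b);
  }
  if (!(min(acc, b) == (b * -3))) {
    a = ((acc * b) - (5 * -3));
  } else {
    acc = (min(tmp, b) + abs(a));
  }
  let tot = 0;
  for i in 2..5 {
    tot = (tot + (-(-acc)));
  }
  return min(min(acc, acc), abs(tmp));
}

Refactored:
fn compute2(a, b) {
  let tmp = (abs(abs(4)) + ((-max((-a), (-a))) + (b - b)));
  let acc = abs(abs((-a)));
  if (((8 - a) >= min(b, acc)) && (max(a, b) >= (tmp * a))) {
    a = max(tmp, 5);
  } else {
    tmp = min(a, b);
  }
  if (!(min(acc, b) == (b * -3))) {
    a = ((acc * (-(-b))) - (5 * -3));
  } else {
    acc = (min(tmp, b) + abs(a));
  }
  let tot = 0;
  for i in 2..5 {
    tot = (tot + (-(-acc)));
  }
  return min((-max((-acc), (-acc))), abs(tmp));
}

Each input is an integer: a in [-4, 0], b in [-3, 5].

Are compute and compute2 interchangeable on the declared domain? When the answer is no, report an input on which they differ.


Equivalent. There is a behavioral-looking edit here, yet the outcome never shifts on this domain.
Checked all 45 inputs in the declared domain: the outputs agree on every one.
One worked example (a=-4, b=2) — compute: tmp = 0; acc = 4; (((8 - a) >= min(b, acc)) && (max(a, b) >= (tmp * a))) -> true; a = 5; (!(min(acc, b) == (b * -3))) -> true; a = 23; tot = 0; [i=2]; tot = 4; [i=3]; tot = 8; [i=4]; tot = 12; return 0; compute2: tmp = 0; acc = 4; (((8 - a) >= min(b, acc)) && (max(a, b) >= (tmp * a))) -> true; a = 5; (!(min(acc, b) == (b * -3))) -> true; a = 23; tot = 0; [i=2]; tot = 4; [i=3]; tot = 8; [i=4]; tot = 12; return 0; agreement on 0.
verdict: equivalent


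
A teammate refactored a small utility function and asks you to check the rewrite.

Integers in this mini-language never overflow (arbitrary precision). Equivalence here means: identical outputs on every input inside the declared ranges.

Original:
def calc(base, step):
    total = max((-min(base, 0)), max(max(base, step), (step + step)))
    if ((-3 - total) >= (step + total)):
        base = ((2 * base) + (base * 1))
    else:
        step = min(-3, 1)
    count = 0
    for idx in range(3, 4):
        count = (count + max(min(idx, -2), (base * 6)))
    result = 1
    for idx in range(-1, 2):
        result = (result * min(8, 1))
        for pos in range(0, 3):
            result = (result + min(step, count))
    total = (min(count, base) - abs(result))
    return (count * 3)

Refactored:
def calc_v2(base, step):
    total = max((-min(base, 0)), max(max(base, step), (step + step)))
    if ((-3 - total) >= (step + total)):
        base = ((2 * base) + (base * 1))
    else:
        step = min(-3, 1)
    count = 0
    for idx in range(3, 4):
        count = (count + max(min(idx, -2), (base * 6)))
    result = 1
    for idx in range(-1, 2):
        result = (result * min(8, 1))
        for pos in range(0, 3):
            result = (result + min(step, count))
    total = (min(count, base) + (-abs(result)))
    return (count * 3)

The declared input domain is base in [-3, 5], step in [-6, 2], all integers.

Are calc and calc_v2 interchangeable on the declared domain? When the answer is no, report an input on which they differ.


This is a faithful refactor — arithmetic usage differs, but the computed results match everywhere.
Tracing base=5, step=-4: calc: total = 5; ((-3 - total) >= (step + total)) -> false; step = -3; count = 0; [idx=3]; count = 30; result = 1; [idx=-1]; result = 1; [pos=0]; result = -2; [pos=1]; result = -5; [pos=2]; result = -8; [idx=0]; result = -8; [pos=0]; result = -11; [pos=1]; result = -14; [pos=2]; result = -17; [idx=1]; result = -17; [pos=0]; result = -20; [pos=1]; result = -23; [pos=2]; result = -26; total = -21; return 90 | calc_v2: total = 5; ((-3 - total) >= (step + total)) -> false; step = -3; count = 0; [idx=3]; count = 30; result = 1; [idx=-1]; result = 1; [pos=0]; result = -2; [pos=1]; result = -5; [pos=2]; result = -8; [idx=0]; result = -8; [pos=0]; result = -11; [pos=1]; result = -14; [pos=2]; result = -17; [idx=1]; result = -17; [pos=0]; result = -20; [pos=1]; result = -23; [pos=2]; result = -26; total = -21; return 90 — matching result 90.
Checked all 81 inputs in the declared domain: the outputs agree on every one.
verdict: equivalent


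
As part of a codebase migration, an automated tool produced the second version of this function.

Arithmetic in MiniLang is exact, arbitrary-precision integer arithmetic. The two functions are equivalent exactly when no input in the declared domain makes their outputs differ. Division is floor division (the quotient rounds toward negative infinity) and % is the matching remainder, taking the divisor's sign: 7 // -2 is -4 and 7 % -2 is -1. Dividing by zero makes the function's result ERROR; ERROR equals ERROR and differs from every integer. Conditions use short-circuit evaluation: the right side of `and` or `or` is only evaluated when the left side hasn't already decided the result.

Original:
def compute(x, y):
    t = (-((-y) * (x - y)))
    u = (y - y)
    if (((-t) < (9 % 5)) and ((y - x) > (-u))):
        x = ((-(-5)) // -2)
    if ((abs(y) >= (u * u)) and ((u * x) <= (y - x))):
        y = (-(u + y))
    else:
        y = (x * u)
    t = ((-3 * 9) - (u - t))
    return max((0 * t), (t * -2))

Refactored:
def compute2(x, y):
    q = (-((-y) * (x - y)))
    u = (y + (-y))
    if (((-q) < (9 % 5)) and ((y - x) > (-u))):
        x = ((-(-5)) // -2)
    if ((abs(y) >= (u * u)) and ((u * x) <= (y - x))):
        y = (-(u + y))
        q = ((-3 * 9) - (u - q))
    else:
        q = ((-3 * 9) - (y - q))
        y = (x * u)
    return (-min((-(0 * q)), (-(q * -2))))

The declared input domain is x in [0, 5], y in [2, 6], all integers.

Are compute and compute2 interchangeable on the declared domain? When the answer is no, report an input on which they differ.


Run the pair on x=3, y=2.
compute: t = 2; u = 0; (((-t) < (9 % 5)) and ((y - x) > (-u))) -> false; ((abs(y) >= (u * u)) and ((u * x) <= (y - x))) -> false; y = 0; t = -25; return 50
compute2: q = 2; u = 0; (((-q) < (9 % 5)) and ((y - x) > (-u))) -> false; ((abs(y) >= (u * u)) and ((u * x) <= (y - x))) -> false; q = -27; y = 0; return 54
50 != 54, so the rewrite changes behavior.
verdict: not equivalent; witness: x=3, y=2


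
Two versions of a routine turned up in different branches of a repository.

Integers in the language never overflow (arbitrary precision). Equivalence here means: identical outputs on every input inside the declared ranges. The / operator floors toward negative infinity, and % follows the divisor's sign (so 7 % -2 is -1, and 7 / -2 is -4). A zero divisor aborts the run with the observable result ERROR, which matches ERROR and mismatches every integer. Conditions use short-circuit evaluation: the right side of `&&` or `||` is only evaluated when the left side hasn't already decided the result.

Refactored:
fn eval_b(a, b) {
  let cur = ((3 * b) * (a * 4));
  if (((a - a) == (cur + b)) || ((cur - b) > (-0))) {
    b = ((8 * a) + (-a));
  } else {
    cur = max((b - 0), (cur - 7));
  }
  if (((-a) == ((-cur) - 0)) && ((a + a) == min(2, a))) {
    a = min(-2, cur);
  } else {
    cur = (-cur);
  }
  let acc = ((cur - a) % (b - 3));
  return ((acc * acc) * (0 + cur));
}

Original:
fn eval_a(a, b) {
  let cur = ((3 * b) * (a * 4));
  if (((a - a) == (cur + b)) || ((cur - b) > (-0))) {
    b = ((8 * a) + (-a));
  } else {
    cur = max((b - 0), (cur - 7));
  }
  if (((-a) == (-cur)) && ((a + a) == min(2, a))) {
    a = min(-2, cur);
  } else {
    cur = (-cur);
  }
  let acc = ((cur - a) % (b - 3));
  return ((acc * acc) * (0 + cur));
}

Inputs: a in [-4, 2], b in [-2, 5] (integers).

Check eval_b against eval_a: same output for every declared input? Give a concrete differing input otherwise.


Differences: arithmetic usage differs, constant usage differs — yet all 56 inputs agree.
verdict: equivalent


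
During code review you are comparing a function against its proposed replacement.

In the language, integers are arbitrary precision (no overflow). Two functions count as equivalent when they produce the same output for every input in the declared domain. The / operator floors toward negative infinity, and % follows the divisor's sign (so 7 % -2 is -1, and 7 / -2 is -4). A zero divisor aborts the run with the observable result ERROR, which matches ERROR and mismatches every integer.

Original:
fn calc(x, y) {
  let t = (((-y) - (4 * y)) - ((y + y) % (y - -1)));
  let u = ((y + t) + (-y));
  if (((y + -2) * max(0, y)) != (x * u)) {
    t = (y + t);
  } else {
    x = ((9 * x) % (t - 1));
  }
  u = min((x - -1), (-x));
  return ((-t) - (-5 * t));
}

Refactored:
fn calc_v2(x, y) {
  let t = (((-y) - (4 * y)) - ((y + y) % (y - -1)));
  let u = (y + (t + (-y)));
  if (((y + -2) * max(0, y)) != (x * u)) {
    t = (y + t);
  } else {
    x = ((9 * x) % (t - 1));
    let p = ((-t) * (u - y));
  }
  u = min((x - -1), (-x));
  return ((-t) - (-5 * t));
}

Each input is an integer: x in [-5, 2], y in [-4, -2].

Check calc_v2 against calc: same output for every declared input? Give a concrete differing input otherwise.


Differences: statement counts differ; also arithmetic usage differs; also local variable names differ — yet all 24 inputs agree.
verdict: equivalent


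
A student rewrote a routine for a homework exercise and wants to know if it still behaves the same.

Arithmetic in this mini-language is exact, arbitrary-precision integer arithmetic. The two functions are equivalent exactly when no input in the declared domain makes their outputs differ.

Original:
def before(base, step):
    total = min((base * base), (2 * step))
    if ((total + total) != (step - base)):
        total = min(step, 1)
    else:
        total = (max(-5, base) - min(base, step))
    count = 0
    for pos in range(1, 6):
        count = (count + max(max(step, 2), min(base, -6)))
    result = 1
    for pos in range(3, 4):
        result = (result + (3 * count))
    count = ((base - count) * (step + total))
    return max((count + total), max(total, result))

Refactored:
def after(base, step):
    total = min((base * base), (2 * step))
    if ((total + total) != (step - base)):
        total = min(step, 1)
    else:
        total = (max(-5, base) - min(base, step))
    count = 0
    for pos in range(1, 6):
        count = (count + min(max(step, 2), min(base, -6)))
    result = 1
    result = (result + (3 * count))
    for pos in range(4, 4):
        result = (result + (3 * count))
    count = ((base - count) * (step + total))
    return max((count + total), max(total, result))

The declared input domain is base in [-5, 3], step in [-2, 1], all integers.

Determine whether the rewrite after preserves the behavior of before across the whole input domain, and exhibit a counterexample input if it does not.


There is a counterexample at base=-5, step=-2: 58 on one side, -2 on the other.
before: total=-4, then ((total + total) != (step - base)) is true, then total=-2, then count=0, then (pos=1), then count=2, then (pos=2), then count=4, then (pos=3), then count=6, then (pos=4), then count=8, then (pos=5), then count=10, then result=1, then (pos=3), then result=31, then count=60, then returns 58
after: total=-4, then ((total + total) != (step - base)) is true, then total=-2, then count=0, then (pos=1), then count=-6, then (pos=2), then count=-12, then (pos=3), then count=-18, then (pos=4), then count=-24, then (pos=5), then count=-30, then result=1, then result=-89, then the loop over pos runs zero times, then count=-100, then returns -2
verdict: not equivalent; witness: base=-5, step=-2


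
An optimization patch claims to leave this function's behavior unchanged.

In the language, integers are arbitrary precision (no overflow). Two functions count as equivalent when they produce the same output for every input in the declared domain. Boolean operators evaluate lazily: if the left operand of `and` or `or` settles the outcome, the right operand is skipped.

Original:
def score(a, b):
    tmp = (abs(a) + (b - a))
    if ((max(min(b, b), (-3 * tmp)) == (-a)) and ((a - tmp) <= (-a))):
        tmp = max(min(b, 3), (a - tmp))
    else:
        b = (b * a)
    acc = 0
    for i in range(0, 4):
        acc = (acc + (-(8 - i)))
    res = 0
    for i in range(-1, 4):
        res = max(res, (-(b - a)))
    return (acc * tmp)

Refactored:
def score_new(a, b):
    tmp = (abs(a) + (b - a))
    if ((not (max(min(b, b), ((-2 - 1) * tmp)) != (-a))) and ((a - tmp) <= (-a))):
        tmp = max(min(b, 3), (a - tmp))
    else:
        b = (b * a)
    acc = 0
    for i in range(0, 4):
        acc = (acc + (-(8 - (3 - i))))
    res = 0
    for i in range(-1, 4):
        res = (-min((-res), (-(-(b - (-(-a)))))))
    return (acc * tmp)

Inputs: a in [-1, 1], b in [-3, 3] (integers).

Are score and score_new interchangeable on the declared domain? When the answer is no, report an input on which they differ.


Side by side, the visible changes include: comparison usage differs, plus arithmetic usage differs, plus constant usage differs, plus boolean connective usage differs, plus min/max/abs usage differs.
As a probe, take a=1, b=-3: score runs tmp becomes -3; next ((max(min(b, b), (-3 * tmp)) == (-a)) and ((a - tmp) <= (-a))) evaluates to false; next b becomes -3; next acc becomes 0; next at i=0:; next acc becomes -8; next at i=1:; next acc becomes -15; next at i=2:; next acc becomes -21; next at i=3:; next acc becomes -26; next res becomes 0; next at i=-1:; next res becomes 4; next at i=0:; next res becomes 4; next at i=1:; next res becomes 4; next at i=2:; next res becomes 4; next at i=3:; next res becomes 4; next final value 78; score_new runs tmp becomes -3; next ((not (max(min(b, b), ((-2 - 1) * tmp)) != (-a))) and ((a - tmp) <= (-a))) evaluates to false; next b becomes -3; next acc becomes 0; next at i=0:; next acc becomes -5; next at i=1:; next acc becomes -11; next at i=2:; next acc becomes -18; next at i=3:; next acc becomes -26; next res becomes 0; next at i=-1:; next res becomes 4; next at i=0:; next res becomes 4; next at i=1:; next res becomes 4; next at i=2:; next res becomes 4; next at i=3:; next res becomes 4; next final value 78; both end at 78.
Across all 21 domain points the two functions coincide.
verdict: equivalent


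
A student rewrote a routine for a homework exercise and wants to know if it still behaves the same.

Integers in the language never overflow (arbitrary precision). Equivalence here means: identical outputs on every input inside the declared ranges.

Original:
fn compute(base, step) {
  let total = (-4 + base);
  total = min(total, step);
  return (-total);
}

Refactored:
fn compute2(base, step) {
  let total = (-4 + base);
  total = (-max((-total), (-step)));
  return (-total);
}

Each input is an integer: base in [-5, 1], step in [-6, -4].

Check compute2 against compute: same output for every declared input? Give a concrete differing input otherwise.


Side by side, the visible changes include: min/max/abs usage differs.
One worked example (base=-5, step=-6) — compute: total becomes -9; next total becomes -9; next final value 9; compute2: total becomes -9; next total becomes -9; next final value 9; agreement on 9.
Sweeping the whole domain (21 inputs) finds no disagreement.
verdict: equivalent


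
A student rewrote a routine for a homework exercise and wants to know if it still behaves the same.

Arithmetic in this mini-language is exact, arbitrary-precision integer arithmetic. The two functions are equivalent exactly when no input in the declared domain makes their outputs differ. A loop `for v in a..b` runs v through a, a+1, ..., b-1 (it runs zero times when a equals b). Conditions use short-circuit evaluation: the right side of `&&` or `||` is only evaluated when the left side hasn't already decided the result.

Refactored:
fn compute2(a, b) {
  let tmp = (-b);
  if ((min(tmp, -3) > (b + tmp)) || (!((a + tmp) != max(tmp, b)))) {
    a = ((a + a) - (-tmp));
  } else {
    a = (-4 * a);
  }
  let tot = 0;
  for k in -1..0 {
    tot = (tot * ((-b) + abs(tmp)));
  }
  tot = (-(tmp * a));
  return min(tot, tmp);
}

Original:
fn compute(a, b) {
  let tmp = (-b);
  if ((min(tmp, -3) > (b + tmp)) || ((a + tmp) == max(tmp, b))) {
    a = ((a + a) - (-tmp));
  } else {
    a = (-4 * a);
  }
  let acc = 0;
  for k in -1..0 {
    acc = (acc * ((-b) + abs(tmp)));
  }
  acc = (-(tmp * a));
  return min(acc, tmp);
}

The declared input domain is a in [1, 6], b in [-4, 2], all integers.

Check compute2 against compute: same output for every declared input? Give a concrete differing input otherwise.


Although boolean connective usage differs, and comparison usage differs, and local variable names differ, 42/42 inputs agree.
verdict: equivalent


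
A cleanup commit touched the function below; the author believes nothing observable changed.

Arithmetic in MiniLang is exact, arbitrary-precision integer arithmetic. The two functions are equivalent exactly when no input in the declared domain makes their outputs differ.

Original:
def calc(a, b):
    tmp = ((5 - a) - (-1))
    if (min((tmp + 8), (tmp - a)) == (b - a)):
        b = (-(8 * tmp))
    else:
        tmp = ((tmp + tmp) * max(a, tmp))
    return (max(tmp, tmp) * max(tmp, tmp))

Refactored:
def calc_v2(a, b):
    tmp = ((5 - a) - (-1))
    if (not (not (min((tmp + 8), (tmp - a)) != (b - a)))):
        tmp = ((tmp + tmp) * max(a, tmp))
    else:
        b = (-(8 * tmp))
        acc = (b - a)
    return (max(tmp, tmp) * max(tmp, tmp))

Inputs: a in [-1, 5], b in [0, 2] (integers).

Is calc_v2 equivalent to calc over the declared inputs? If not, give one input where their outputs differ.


Side by side, the visible changes include: statement counts differ; and comparison usage differs; and arithmetic usage differs; and local variable names differ; and boolean connective usage differs.
As a probe, take a=2, b=0: calc runs tmp=4, then (min((tmp + 8), (tmp - a)) == (b - a)) is false, then tmp=32, then returns 1024; calc_v2 runs tmp=4, then (not (not (min((tmp + 8), (tmp - a)) != (b - a)))) is true, then tmp=32, then returns 1024; both end at 1024.
Across all 21 domain points the two functions coincide.
verdict: equivalent


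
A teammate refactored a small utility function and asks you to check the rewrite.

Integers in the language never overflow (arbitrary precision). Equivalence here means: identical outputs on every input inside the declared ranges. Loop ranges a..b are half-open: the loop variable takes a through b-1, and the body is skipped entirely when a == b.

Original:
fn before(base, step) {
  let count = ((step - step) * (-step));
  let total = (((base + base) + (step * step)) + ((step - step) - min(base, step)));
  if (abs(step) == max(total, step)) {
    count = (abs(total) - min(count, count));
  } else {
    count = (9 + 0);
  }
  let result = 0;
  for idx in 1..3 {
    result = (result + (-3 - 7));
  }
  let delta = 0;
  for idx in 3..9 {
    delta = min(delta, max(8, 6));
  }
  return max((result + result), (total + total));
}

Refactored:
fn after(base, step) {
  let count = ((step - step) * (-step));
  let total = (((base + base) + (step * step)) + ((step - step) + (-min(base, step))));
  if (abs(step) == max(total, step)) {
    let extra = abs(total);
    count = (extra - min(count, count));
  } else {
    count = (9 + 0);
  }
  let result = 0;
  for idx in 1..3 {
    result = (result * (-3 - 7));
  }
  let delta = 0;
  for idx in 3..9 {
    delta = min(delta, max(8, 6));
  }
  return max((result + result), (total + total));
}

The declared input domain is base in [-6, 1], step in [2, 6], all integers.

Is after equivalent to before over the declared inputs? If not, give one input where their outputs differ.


The rewrite breaks on base=-6, step=2, where the results are -4 and 0.
before: count becomes 0; next total becomes -2; next (abs(step) == max(total, step)) evaluates to true; next count becomes 2; next result becomes 0; next at idx=1:; next result becomes -10; next at idx=2:; next result becomes -20; next delta becomes 0; next at idx=3:; next delta becomes 0; next at idx=4:; next delta becomes 0; next at idx=5:; next delta becomes 0; next at idx=6:; next delta becomes 0; next at idx=7:; next delta becomes 0; next at idx=8:; next delta becomes 0; next final value -4
after: count becomes 0; next total becomes -2; next (abs(step) == max(total, step)) evaluates to true; next extra becomes 2; next count becomes 2; next result becomes 0; next at idx=1:; next result becomes 0; next at idx=2:; next result becomes 0; next delta becomes 0; next at idx=3:; next delta becomes 0; next at idx=4:; next delta becomes 0; next at idx=5:; next delta becomes 0; next at idx=6:; next delta becomes 0; next at idx=7:; next delta becomes 0; next at idx=8:; next delta becomes 0; next final value 0
verdict: not equivalent; witness: base=-6, step=2


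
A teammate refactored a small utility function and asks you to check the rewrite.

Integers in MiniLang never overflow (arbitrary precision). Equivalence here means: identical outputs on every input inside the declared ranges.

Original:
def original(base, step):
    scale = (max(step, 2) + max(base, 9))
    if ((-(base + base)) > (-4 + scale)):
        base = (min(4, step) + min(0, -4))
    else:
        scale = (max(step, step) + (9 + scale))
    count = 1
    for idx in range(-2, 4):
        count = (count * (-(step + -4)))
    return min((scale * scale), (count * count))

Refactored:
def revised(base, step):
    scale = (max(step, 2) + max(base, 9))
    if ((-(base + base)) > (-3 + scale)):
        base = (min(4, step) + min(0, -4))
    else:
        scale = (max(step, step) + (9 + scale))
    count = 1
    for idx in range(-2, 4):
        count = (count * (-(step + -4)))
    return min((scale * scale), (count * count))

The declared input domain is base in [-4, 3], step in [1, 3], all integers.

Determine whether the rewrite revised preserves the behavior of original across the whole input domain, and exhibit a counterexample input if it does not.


These are not equivalent — on base=-4, step=1 the outputs split (121 vs 441).
original: scale = 11; ((-(base + base)) > (-4 + scale)) -> true; base = -3; count = 1; [idx=-2]; count = 3; [idx=-1]; count = 9; [idx=0]; count = 27; [idx=1]; count = 81; [idx=2]; count = 243; [idx=3]; count = 729; return 121
revised: scale = 11; ((-(base + base)) > (-3 + scale)) -> false; scale = 21; count = 1; [idx=-2]; count = 3; [idx=-1]; count = 9; [idx=0]; count = 27; [idx=1]; count = 81; [idx=2]; count = 243; [idx=3]; count = 729; return 441
verdict: not equivalent; witness: base=-4, step=1


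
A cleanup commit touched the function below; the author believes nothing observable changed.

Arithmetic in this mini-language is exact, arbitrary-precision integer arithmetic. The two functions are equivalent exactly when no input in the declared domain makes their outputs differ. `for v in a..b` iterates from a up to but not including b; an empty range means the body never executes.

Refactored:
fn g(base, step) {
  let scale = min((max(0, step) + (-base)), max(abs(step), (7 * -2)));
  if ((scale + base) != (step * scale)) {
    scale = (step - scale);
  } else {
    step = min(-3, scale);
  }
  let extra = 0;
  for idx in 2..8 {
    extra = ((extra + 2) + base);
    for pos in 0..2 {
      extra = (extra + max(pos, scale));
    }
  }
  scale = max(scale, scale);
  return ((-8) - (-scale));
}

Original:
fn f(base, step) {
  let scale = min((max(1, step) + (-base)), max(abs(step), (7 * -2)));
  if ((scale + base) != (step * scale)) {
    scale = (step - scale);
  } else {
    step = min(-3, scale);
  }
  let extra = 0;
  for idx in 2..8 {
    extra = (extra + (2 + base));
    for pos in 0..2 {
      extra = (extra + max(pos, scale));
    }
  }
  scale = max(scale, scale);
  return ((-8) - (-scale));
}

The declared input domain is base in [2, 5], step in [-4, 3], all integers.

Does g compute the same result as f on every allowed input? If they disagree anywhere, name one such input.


Try base=2, step=-4.
f: scale becomes -1; next ((scale + base) != (step * scale)) evaluates to true; next scale becomes -3; next extra becomes 0; next at idx=2:; next extra becomes 4; next at pos=0:; next extra becomes 4; next at pos=1:; next extra becomes 5; next at idx=3:; next extra becomes 9; next at pos=0:; next extra becomes 9; next at pos=1:; next extra becomes 10; next at idx=4:; next extra becomes 14; next at pos=0:; next extra becomes 14; next at pos=1:; next extra becomes 15; next at idx=5:; next extra becomes 19; next at pos=0:; next extra becomes 19; next at pos=1:; next extra becomes 20; next at idx=6:; next extra becomes 24; next at pos=0:; next extra becomes 24; next at pos=1:; next extra becomes 25; next at idx=7:; next extra becomes 29; next at pos=0:; next extra becomes 29; next at pos=1:; next extra becomes 30; next scale becomes -3; next final value -11
g: scale becomes -2; next ((scale + base) != (step * scale)) evaluates to true; next scale becomes -2; next extra becomes 0; next at idx=2:; next extra becomes 4; next at pos=0:; next extra becomes 4; next at pos=1:; next extra becomes 5; next at idx=3:; next extra becomes 9; next at pos=0:; next extra becomes 9; next at pos=1:; next extra becomes 10; next at idx=4:; next extra becomes 14; next at pos=0:; next extra becomes 14; next at pos=1:; next extra becomes 15; next at idx=5:; next extra becomes 19; next at pos=0:; next extra becomes 19; next at pos=1:; next extra becomes 20; next at idx=6:; next extra becomes 24; next at pos=0:; next extra becomes 24; next at pos=1:; next extra becomes 25; next at idx=7:; next extra becomes 29; next at pos=0:; next extra becomes 29; next at pos=1:; next extra becomes 30; next scale becomes -2; next final value -10
-11 against -10: the behavior changed.
verdict: not equivalent; witness: base=2, step=-4


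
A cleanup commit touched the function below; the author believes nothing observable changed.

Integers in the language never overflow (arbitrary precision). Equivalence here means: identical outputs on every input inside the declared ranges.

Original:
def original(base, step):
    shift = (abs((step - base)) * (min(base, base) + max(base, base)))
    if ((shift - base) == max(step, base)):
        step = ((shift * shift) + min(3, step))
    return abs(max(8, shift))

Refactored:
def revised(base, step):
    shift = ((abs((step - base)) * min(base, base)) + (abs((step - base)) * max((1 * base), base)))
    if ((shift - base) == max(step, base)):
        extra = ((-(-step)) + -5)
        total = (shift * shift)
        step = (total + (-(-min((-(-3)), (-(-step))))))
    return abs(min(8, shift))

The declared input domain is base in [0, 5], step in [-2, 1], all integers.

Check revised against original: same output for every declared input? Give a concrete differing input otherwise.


Try base=0, step=-2.
original: shift becomes 0; next ((shift - base) == max(step, base)) evaluates to true; next step becomes -2; next final value 8
revised: shift becomes 0; next ((shift - base) == max(step, base)) evaluates to true; next extra becomes -7; next total becomes 0; next step becomes -2; next final value 0
8 != 0, so the rewrite changes behavior.
verdict: not equivalent; witness: base=0, step=-2


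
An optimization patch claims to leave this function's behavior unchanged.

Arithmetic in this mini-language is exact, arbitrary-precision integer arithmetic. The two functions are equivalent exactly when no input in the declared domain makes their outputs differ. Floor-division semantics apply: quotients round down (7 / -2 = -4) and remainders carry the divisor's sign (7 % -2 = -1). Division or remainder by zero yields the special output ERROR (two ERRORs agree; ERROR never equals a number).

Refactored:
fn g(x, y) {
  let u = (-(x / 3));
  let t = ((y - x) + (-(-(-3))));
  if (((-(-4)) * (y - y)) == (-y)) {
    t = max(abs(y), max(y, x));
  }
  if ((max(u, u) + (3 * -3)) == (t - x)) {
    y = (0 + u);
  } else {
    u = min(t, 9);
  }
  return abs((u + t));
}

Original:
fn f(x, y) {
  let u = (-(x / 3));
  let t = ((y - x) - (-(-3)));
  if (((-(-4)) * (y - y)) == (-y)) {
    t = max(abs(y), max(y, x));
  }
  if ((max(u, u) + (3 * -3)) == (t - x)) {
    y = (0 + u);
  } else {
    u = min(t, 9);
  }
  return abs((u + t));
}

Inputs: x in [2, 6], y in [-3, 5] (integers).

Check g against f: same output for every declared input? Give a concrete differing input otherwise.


Comparing the listings, the differences include: arithmetic usage differs.
Tracing x=5, y=5: f: u becomes -1; next t becomes -3; next (((-(-4)) * (y - y)) == (-y)) evaluates to false; next ((max(u, u) + (3 * -3)) == (t - x)) evaluates to false; next u becomes -3; next final value 6 | g: u becomes -1; next t becomes -3; next (((-(-4)) * (y - y)) == (-y)) evaluates to false; next ((max(u, u) + (3 * -3)) == (t - x)) evaluates to false; next u becomes -3; next final value 6 — matching result 6.
Checked all 45 inputs in the declared domain: the outputs agree on every one.
verdict: equivalent


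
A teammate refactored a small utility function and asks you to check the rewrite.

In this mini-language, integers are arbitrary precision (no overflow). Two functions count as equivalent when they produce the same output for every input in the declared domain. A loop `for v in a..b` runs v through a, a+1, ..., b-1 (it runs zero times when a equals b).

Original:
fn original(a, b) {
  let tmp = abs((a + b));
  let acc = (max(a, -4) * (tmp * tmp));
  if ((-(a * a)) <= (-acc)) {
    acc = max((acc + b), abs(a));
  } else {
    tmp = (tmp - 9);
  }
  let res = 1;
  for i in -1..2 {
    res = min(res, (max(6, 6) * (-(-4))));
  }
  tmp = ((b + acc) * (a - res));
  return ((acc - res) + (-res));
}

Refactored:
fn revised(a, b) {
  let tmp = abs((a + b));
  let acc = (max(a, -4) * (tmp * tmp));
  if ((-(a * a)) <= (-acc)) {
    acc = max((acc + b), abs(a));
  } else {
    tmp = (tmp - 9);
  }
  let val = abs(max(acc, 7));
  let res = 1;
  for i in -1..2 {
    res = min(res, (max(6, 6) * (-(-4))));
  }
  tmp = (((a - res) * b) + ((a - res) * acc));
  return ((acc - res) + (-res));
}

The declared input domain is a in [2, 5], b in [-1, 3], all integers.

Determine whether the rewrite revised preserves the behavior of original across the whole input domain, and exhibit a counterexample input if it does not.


Although statement counts differ, plus min/max/abs usage differs, plus local variable names differ, plus arithmetic usage differs, plus constant usage differs, 20/20 inputs agree.
verdict: equivalent


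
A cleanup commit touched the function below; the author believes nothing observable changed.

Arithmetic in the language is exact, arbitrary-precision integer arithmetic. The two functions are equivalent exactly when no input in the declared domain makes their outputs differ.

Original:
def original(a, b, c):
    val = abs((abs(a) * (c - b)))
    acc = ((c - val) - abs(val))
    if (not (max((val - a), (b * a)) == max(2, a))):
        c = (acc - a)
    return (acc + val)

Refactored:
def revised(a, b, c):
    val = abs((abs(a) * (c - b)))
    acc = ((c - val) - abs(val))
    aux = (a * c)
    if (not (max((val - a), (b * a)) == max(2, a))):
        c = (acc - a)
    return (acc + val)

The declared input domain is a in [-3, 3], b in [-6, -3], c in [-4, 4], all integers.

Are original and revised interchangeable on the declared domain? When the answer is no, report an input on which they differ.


Reading the diff, among the changes: local variable names differ, statement counts differ, arithmetic usage differs.
Tracing a=-3, b=-3, c=3: original: val becomes 18; next acc becomes -33; next (not (max((val - a), (b * a)) == max(2, a))) evaluates to true; next c becomes -30; next final value -15 | revised: val becomes 18; next acc becomes -33; next aux becomes -9; next (not (max((val - a), (b * a)) == max(2, a))) evaluates to true; next c becomes -30; next final value -15 — matching result -15.
Sweeping the whole domain (252 inputs) finds no disagreement.
verdict: equivalent


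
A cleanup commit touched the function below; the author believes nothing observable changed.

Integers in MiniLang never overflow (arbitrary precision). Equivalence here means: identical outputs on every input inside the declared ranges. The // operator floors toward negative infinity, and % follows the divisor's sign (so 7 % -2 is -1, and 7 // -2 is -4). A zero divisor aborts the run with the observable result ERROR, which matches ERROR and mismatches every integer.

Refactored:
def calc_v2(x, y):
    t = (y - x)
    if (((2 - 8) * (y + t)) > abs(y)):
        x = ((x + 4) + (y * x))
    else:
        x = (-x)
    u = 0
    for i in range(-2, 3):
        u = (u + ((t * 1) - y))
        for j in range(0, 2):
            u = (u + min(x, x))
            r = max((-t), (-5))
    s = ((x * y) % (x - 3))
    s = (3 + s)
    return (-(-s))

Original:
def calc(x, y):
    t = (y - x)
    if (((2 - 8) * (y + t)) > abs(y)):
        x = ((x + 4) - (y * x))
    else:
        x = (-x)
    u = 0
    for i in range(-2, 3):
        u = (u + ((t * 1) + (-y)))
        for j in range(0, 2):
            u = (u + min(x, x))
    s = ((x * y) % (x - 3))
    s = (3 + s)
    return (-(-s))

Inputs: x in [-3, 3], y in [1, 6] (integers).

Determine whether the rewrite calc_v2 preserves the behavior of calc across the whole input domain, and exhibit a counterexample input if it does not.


The rewrite breaks on x=3, y=1, where the results are 3 and 6.
calc: t = -2; (((2 - 8) * (y + t)) > abs(y)) -> true; x = 4; u = 0; [i=-2]; u = -3; [j=0]; u = 1; [j=1]; u = 5; [i=-1]; u = 2; [j=0]; u = 6; [j=1]; u = 10; [i=0]; u = 7; [j=0]; u = 11; [j=1]; u = 15; [i=1]; u = 12; [j=0]; u = 16; [j=1]; u = 20; [i=2]; u = 17; [j=0]; u = 21; [j=1]; u = 25; s = 0; s = 3; return 3
calc_v2: t = -2; (((2 - 8) * (y + t)) > abs(y)) -> true; x = 10; u = 0; [i=-2]; u = -3; [j=0]; u = 7; r = 2; [j=1]; u = 17; r = 2; [i=-1]; u = 14; [j=0]; u = 24; r = 2; [j=1]; u = 34; r = 2; [i=0]; u = 31; [j=0]; u = 41; r = 2; [j=1]; u = 51; r = 2; [i=1]; u = 48; [j=0]; u = 58; r = 2; [j=1]; u = 68; r = 2; [i=2]; u = 65; [j=0]; u = 75; r = 2; [j=1]; u = 85; r = 2; s = 3; s = 6; return 6
verdict: not equivalent; witness: x=3, y=1


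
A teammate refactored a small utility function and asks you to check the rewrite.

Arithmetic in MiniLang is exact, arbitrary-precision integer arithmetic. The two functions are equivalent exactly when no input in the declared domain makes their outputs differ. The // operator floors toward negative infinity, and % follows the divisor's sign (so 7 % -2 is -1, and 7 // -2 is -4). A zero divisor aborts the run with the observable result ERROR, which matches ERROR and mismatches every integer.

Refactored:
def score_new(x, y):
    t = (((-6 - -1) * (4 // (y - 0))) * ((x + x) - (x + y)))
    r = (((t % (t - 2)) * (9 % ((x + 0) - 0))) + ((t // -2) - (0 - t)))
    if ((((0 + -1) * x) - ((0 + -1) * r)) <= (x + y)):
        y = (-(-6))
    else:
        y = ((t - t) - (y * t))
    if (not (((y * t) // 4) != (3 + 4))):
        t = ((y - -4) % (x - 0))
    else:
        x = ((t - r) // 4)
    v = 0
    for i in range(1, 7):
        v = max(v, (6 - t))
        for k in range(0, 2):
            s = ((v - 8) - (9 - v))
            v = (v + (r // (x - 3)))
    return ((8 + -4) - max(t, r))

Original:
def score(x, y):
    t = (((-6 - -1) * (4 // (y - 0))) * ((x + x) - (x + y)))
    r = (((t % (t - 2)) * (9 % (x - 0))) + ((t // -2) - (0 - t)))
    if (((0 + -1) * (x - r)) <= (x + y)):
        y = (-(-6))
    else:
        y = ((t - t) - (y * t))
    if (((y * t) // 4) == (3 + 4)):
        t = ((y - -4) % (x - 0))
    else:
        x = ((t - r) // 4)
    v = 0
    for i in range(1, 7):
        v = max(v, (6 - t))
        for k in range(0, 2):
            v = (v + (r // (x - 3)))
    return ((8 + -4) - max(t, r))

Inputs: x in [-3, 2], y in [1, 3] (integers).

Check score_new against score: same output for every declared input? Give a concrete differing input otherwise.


The two are interchangeable: constant usage differs, and statement counts differ, and local variable names differ, and comparison usage differs, and arithmetic usage differs, and boolean connective usage differs, and every declared input agrees.
Tracing x=-2, y=1: score: t = 60; r = 28; (((0 + -1) * (x - r)) <= (x + y)) -> false; y = -60; (((y * t) // 4) == (3 + 4)) -> false; x = 8; v = 0; [i=1]; v = 0; [k=0]; v = 5; [k=1]; v = 10; [i=2]; v = 10; [k=0]; v = 15; [k=1]; v = 20; [i=3]; v = 20; [k=0]; v = 25; [k=1]; v = 30; [i=4]; v = 30; [k=0]; v = 35; [k=1]; v = 40; [i=5]; v = 40; [k=0]; v = 45; [k=1]; v = 50; [i=6]; v = 50; [k=0]; v = 55; [k=1]; v = 60; return -56 | score_new: t = 60; r = 28; ((((0 + -1) * x) - ((0 + -1) * r)) <= (x + y)) -> false; y = -60; (not (((y * t) // 4) != (3 + 4))) -> false; x = 8; v = 0; [i=1]; v = 0; [k=0]; s = -17; v = 5; [k=1]; s = -7; v = 10; [i=2]; v = 10; [k=0]; s = 3; v = 15; [k=1]; s = 13; v = 20; [i=3]; v = 20; [k=0]; s = 23; v = 25; [k=1]; s = 33; v = 30; [i=4]; v = 30; [k=0]; s = 43; v = 35; [k=1]; s = 53; v = 40; [i=5]; v = 40; [k=0]; s = 63; v = 45; [k=1]; s = 73; v = 50; [i=6]; v = 50; [k=0]; s = 83; v = 55; [k=1]; s = 93; v = 60; return -56 — matching result -56.
Across all 18 domain points the two functions coincide.
verdict: equivalent
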